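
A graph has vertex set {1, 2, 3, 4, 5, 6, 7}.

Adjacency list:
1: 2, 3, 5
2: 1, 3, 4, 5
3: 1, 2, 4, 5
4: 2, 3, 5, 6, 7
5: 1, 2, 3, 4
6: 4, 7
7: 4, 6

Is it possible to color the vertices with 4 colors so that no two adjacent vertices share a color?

The chromatic number is 4. 1, 2, 3, 5 form a clique, so at least 4 colors are needed.
A valid assignment using 4 colors: 1=a, 2=d, 3=b, 4=a, 5=c, 6=b, 7=c.
That is already a proper 4-coloring.

Yes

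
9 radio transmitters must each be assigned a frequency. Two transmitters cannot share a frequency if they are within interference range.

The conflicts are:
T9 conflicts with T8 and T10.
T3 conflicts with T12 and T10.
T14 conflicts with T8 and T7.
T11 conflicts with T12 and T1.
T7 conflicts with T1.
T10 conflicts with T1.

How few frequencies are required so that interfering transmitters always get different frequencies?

3

The cycle T12-T3-T10-T1-T11-T12 has odd length 5, so it cannot be 2-colored; at least 3 frequencies are needed.
3 frequencies suffice: frequency 1 → {T14, T11, T10}; frequency 2 → {T8, T12, T1}; frequency 3 → {T9, T3, T7}. Each listed conflict is separated.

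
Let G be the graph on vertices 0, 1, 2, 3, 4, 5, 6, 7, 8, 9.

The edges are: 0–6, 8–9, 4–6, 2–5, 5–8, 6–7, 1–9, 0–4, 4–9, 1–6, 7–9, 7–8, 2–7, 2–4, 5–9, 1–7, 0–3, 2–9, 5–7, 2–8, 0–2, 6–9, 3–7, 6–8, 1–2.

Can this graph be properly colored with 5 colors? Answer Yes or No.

The chromatic number is 5. 2, 5, 7, 8, 9 are pairwise adjacent (a clique of size 5), so at least 5 colors are needed.
One proper 5-coloring: 0=a, 1=d, 2=b, 3=b, 4=c, 5=e, 6=b, 7=c, 8=d, 9=a.
That is already a proper 5-coloring.

Yes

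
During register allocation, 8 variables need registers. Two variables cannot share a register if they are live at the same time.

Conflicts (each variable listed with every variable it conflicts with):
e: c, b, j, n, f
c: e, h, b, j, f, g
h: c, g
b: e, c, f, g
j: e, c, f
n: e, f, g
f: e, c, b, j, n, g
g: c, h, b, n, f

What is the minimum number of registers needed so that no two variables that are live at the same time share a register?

c, b, f, g all conflict with each other, so at least 4 registers are needed.
4 registers suffice: register 1 → {c, n}; register 2 → {h, f}; register 3 → {e, g}; register 4 → {b, j}. No two conflicting variables share a register.

4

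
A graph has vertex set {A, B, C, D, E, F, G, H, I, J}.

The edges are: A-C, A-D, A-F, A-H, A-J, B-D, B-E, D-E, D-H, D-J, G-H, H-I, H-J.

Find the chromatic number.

4

A, D, H, J are mutually adjacent (a clique of size 4), so at least 4 colors are needed.
4 colors suffice: color red → {A, E, G, I}; color blue → {B, C, F, H}; color green → {D}; color yellow → {J}. Every edge joins two different colors.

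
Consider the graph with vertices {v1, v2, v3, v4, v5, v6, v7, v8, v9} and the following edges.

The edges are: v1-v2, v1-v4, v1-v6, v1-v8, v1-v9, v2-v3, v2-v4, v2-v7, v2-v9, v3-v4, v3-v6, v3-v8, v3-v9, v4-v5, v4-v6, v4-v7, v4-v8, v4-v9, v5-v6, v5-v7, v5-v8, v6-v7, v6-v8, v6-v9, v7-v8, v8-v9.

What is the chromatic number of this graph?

5

v4, v5, v6, v7, v8 are mutually adjacent (a clique of size 5), so at least 5 colors are needed.
One proper 5-coloring: v1=5, v2=2, v3=5, v4=1, v5=5, v6=2, v7=4, v8=3, v9=4. Each edge has distinct colors on its endpoints.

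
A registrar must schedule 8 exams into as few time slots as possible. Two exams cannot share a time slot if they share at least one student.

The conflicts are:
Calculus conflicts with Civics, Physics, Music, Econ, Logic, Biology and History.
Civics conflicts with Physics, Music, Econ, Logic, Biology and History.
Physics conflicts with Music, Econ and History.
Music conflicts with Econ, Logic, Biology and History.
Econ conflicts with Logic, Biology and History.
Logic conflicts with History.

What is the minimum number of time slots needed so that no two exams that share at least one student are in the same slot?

6

Calculus, Civics, Physics, Music, Econ, History are mutually in conflict, so at least 6 time slots are needed.
A valid assignment using 6 time slots: Calculus=3, Civics=1, Physics=6, Music=4, Econ=2, Logic=6, Biology=5, History=5. No two conflicting exams share a time slot.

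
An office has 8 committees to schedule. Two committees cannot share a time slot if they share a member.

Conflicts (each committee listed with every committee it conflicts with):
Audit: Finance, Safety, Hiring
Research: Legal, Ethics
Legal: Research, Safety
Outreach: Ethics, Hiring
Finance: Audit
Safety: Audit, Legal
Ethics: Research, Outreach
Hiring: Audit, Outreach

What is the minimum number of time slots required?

3

The cycle Legal-Research-Ethics-Outreach-Hiring-Audit-Safety-Legal has odd length 7, so it cannot be 2-colored; at least 3 time slots are needed.
3 time slots suffice: time slot 1 → {Audit, Research, Outreach}; time slot 2 → {Finance, Safety, Ethics, Hiring}; time slot 3 → {Legal}. Each listed conflict is separated.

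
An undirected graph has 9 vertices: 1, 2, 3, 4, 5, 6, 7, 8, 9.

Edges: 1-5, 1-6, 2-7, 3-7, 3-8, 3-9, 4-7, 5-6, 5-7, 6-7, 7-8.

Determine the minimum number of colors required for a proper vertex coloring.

1, 5, 6 form a triangle, so at least 3 colors are needed.
3 colors suffice: color red → {1, 7, 9}; color blue → {2, 3, 4, 5}; color green → {6, 8}. Each edge has distinct colors on its endpoints.

3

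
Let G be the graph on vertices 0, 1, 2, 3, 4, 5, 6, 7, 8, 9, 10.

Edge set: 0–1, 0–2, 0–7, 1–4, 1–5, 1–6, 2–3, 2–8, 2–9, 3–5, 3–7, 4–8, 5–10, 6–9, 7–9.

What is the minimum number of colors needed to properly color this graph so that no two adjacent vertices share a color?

3

The cycle 9-6-1-0-2-9 has odd length 5, so it cannot be 2-colored; at least 3 colors are needed.
3 colors suffice: color a → {1, 2, 7, 10}; color b → {0, 5, 8, 9}; color c → {3, 4, 6}. Every edge joins two different colors.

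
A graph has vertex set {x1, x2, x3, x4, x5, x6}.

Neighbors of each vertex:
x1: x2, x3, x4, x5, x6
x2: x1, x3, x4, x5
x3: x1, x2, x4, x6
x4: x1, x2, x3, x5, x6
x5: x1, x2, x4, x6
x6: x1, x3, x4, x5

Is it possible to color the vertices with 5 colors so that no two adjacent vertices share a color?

Yes

The chromatic number is 4. x1, x3, x4, x6 are pairwise adjacent (a clique of size 4), so at least 4 colors are needed.
4 colors suffice: x1=1, x2=3, x3=4, x4=2, x5=4, x6=3.
Since 5 ≥ 4, a proper 5-coloring certainly exists.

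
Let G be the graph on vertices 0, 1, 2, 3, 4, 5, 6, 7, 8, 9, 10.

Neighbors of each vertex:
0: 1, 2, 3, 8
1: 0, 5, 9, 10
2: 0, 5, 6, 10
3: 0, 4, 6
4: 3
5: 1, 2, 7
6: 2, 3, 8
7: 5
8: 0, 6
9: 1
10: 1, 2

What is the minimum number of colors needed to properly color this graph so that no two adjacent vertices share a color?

2

2 and 5 are adjacent, so at least 2 colors are needed.
A valid assignment using 2 colors: 0=blue, 1=red, 2=red, 3=red, 4=blue, 5=blue, 6=blue, 7=red, 8=red, 9=blue, 10=blue. Every edge joins two different colors.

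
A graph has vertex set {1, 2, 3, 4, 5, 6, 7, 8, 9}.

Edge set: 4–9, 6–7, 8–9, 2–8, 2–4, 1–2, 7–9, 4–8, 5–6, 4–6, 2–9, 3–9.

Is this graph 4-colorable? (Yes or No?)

Yes

The chromatic number is 4. 2, 4, 8, 9 are mutually adjacent (a clique of size 4), so at least 4 colors are needed.
One proper 4-coloring: 1=a, 2=b, 3=b, 4=c, 5=b, 6=a, 7=b, 8=d, 9=a.
That is already a proper 4-coloring.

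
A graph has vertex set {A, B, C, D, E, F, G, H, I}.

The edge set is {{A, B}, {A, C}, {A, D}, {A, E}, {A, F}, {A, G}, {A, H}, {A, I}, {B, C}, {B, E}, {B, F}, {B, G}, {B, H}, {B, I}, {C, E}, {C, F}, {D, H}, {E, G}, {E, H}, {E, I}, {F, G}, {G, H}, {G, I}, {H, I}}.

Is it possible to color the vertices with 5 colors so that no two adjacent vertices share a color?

A, B, E, G, H, I form a clique, so at least 6 colors are needed.
So 5 colors are not enough.

No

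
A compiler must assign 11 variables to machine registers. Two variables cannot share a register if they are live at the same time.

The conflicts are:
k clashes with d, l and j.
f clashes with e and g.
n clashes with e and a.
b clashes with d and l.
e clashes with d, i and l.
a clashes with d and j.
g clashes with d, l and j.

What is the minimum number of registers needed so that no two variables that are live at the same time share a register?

e and d conflict, so at least 2 registers are needed.
2 registers suffice: register 1 → {k, b, e, a, g}; register 2 → {f, n, d, i, l, j}. Each listed conflict is separated.

2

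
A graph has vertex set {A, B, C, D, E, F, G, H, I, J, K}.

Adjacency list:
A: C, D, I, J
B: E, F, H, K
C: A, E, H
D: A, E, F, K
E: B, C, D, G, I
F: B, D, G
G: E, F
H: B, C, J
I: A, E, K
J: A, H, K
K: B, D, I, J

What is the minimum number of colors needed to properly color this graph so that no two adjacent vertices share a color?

2

B and H are adjacent, so at least 2 colors are needed.
2 colors suffice: color 1 → {A, E, F, H, K}; color 2 → {B, C, D, G, I, J}. Each edge has distinct colors on its endpoints.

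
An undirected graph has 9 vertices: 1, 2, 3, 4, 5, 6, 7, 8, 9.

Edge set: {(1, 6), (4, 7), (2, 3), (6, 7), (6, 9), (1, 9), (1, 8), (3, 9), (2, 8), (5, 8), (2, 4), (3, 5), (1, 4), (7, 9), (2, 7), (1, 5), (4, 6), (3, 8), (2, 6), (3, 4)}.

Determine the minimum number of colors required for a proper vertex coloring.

2, 4, 6, 7 are pairwise adjacent (a clique of size 4), so at least 4 colors are needed.
4 colors suffice: color red → {3, 6}; color blue → {1, 2}; color green → {4, 8, 9}; color yellow → {5, 7}. Each edge has distinct colors on its endpoints.

4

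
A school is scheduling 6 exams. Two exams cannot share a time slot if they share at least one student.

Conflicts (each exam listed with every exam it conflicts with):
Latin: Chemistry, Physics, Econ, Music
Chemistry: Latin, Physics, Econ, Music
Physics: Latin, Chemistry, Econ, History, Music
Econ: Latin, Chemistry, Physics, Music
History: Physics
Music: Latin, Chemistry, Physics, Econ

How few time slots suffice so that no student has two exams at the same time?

Latin, Chemistry, Physics, Econ, Music are mutually in conflict, so at least 5 time slots are needed.
5 time slots suffice: Latin=5, Chemistry=2, Physics=1, Econ=4, History=2, Music=3. Every pair that conflicts lands in different time slots.

5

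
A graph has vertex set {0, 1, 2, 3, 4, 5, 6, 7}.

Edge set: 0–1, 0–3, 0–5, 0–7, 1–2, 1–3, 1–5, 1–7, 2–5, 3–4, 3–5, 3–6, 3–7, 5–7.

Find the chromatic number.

5

0, 1, 3, 5, 7 are pairwise adjacent (a clique of size 5), so at least 5 colors are needed.
One proper 5-coloring: 0=yellow, 1=green, 2=red, 3=red, 4=blue, 5=blue, 6=blue, 7=purple. Each edge has distinct colors on its endpoints.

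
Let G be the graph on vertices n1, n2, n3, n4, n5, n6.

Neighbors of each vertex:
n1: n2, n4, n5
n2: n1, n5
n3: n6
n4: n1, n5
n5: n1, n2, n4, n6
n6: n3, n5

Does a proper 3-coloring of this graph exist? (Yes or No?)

The chromatic number is 3. n1, n4, n5 form a triangle, so at least 3 colors are needed.
One proper 3-coloring: n1=B, n2=G, n3=R, n4=G, n5=R, n6=B.
That is already a proper 3-coloring.

Yes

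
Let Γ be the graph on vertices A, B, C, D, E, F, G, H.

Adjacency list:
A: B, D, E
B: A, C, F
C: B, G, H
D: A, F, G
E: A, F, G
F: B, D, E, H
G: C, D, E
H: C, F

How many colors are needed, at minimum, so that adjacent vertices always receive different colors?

The cycle A-E-G-C-B-A has odd length 5, so it cannot be 2-colored; at least 3 colors are needed.
A valid assignment using 3 colors: A=red, B=green, C=blue, D=blue, E=blue, F=red, G=red, H=green. Every edge joins two different colors.

3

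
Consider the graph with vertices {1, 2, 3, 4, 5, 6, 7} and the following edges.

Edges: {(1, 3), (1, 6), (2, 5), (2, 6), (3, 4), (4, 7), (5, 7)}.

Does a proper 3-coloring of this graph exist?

Yes

The chromatic number is 3. The cycle 5-2-6-1-3-4-7-5 has odd length 7, so it cannot be 2-colored; at least 3 colors are needed.
3 colors suffice: 1=a, 2=a, 3=b, 4=a, 5=b, 6=b, 7=c.
That is already a proper 3-coloring.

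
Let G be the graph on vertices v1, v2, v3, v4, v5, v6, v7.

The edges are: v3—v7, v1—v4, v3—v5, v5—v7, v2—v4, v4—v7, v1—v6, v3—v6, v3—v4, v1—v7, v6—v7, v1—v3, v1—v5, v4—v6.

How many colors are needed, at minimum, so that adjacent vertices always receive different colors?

v1, v3, v4, v6, v7 form a clique, so at least 5 colors are needed.
5 colors suffice: color 1 → {v2, v7}; color 2 → {v3}; color 3 → {v4, v5}; color 4 → {v1}; color 5 → {v6}. Every edge joins two different colors.

5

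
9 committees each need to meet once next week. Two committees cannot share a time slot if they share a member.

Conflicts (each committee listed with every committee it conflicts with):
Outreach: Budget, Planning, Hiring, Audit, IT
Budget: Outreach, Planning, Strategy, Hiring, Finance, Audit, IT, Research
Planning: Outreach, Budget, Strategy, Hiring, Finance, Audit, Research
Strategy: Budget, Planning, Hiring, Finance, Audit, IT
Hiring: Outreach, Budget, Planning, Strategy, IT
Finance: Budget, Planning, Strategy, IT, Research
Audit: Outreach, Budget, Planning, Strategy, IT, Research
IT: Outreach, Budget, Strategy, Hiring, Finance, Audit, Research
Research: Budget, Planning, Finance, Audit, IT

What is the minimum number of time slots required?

Budget, Finance, IT, Research all conflict with each other, so at least 4 time slots are needed.
A valid assignment using 4 time slots: Outreach=3, Budget=1, Planning=2, Strategy=3, Hiring=4, Finance=4, Audit=4, IT=2, Research=3. Each listed conflict is separated.

4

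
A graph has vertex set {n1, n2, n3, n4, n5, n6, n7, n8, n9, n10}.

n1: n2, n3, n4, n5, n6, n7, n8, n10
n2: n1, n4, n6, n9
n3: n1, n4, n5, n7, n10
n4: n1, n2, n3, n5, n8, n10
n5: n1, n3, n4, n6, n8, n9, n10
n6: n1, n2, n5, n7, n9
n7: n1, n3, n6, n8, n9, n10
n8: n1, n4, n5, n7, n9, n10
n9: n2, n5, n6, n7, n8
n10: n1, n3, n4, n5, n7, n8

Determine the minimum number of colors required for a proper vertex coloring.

n1, n3, n4, n5, n10 are pairwise adjacent (a clique of size 5), so at least 5 colors are needed.
5 colors suffice: n1=red, n2=blue, n3=purple, n4=yellow, n5=blue, n6=green, n7=blue, n8=purple, n9=red, n10=green. No two adjacent vertices share a color.

5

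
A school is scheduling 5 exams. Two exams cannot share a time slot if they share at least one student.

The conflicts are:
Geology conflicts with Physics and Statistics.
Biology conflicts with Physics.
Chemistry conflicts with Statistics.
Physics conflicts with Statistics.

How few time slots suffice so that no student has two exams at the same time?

Geology, Physics, Statistics pairwise conflict, so at least 3 time slots are needed.
A valid assignment using 3 time slots: Geology=3, Biology=1, Chemistry=2, Physics=2, Statistics=1. No two conflicting exams share a time slot.

3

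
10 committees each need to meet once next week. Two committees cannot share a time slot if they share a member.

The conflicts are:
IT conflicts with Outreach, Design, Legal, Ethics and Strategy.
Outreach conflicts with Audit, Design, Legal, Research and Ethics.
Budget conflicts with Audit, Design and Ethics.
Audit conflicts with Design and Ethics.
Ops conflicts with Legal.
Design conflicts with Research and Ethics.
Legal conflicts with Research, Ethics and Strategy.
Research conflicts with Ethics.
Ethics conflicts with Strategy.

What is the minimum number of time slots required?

Outreach, Legal, Research, Ethics pairwise conflict, so at least 4 time slots are needed.
4 time slots suffice: time slot 1 → {Ops, Ethics}; time slot 2 → {Design, Legal}; time slot 3 → {Outreach, Budget, Strategy}; time slot 4 → {IT, Audit, Research}. No two conflicting committees share a time slot.

4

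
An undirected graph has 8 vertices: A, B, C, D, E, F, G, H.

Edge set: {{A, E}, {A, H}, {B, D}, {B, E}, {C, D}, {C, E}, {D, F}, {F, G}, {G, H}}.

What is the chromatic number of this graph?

The cycle F-D-B-E-A-H-G-F has odd length 7, so it cannot be 2-colored; at least 3 colors are needed.
3 colors suffice: color 1 → {D, E, H}; color 2 → {A, B, C, F}; color 3 → {G}. Each edge has distinct colors on its endpoints.

3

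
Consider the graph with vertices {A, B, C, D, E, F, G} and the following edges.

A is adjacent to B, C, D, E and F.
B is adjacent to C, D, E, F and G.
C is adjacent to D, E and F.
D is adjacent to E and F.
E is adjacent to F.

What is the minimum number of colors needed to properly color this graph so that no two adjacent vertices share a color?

6

A, B, C, D, E, F form a clique, so at least 6 colors are needed.
6 colors suffice: color 1 → {B}; color 2 → {F, G}; color 3 → {E}; color 4 → {A}; color 5 → {C}; color 6 → {D}. Each edge has distinct colors on its endpoints.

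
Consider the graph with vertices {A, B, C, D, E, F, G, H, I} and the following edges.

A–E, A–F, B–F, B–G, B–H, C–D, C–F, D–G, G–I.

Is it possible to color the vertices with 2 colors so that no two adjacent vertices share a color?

The cycle C-F-B-G-D-C has odd length 5, so it cannot be 2-colored; at least 3 colors are needed.
So 2 colors are not enough.

No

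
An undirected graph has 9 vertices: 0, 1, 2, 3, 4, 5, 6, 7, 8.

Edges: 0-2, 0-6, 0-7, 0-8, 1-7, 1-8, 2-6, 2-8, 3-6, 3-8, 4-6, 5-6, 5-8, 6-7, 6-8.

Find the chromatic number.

4

0, 2, 6, 8 are mutually adjacent (a clique of size 4), so at least 4 colors are needed.
4 colors suffice: color a → {1, 6}; color b → {4, 7, 8}; color c → {0, 3, 5}; color d → {2}. Each edge has distinct colors on its endpoints.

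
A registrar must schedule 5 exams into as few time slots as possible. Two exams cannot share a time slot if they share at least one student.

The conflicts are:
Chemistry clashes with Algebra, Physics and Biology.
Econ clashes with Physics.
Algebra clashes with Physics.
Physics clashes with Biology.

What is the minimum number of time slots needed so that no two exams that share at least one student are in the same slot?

Chemistry, Physics, Biology all conflict with each other, so at least 3 time slots are needed.
3 time slots suffice: Chemistry=2, Econ=2, Algebra=3, Physics=1, Biology=3. Every pair that conflicts lands in different time slots.

3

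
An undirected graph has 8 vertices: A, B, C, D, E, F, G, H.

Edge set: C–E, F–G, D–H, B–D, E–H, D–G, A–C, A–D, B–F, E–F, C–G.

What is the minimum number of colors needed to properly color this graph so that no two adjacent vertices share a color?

The cycle G-C-E-H-D-G has odd length 5, so it cannot be 2-colored; at least 3 colors are needed.
A valid assignment using 3 colors: A=green, B=green, C=blue, D=red, E=red, F=blue, G=green, H=blue. No two adjacent vertices share a color.

3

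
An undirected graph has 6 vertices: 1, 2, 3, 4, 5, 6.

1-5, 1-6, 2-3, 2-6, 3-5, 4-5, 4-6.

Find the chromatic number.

3

The cycle 3-5-1-6-2-3 has odd length 5, so it cannot be 2-colored; at least 3 colors are needed.
3 colors suffice: color red → {5, 6}; color blue → {1, 3, 4}; color green → {2}. No two adjacent vertices share a color.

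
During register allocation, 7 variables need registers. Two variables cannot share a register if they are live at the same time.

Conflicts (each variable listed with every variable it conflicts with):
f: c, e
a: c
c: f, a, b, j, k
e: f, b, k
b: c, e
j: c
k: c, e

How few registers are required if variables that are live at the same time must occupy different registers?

c and j conflict, so at least 2 registers are needed.
Using 2 registers: f=2, a=2, c=1, e=1, b=2, j=2, k=2. Every pair that conflicts lands in different registers.

2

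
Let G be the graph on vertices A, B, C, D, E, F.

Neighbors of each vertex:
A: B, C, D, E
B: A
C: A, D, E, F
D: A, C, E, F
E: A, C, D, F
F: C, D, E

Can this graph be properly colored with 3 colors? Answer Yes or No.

A, C, D, E form a clique, so at least 4 colors are needed.
So 3 colors are not enough.

No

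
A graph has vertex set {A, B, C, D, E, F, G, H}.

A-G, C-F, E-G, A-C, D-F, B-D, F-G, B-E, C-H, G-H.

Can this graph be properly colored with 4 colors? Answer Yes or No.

The chromatic number is 3. The cycle B-E-G-F-D-B has odd length 5, so it cannot be 2-colored; at least 3 colors are needed.
3 colors suffice: color red → {C, D, G}; color blue → {A, E, F, H}; color green → {B}.
Since 4 ≥ 3, a proper 4-coloring certainly exists.

Yes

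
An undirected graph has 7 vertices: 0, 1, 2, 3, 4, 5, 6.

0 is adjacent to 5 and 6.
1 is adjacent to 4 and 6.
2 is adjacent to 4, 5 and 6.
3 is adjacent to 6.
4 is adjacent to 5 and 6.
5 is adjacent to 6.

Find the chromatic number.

4

2, 4, 5, 6 are mutually adjacent (a clique of size 4), so at least 4 colors are needed.
4 colors suffice: color red → {6}; color blue → {1, 3, 5}; color green → {0, 4}; color yellow → {2}. Every edge joins two different colors.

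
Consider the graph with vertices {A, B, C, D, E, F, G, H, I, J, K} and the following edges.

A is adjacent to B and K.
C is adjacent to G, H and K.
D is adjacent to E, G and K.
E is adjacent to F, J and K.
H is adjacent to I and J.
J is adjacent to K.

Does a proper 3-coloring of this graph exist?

Yes

The chromatic number is 3. E, J, K form a triangle, so at least 3 colors are needed.
3 colors suffice: color 1 → {B, F, G, H, K}; color 2 → {A, C, E, I}; color 3 → {D, J}.
That is already a proper 3-coloring.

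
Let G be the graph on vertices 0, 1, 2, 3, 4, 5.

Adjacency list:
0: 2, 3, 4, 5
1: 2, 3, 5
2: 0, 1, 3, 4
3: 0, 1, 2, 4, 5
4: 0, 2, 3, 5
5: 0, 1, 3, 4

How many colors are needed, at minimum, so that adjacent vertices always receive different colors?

4

0, 2, 3, 4 are mutually adjacent (a clique of size 4), so at least 4 colors are needed.
4 colors suffice: color red → {3}; color blue → {2, 5}; color green → {1, 4}; color yellow → {0}. No two adjacent vertices share a color.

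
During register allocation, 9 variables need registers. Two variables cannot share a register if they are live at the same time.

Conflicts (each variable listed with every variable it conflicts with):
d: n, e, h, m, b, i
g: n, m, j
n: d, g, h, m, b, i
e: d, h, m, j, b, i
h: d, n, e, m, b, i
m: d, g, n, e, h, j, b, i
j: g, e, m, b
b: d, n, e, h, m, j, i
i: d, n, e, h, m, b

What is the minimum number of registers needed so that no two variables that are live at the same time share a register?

d, n, h, m, b, i pairwise conflict, so at least 6 registers are needed.
6 registers suffice: register 1 → {m}; register 2 → {g, b}; register 3 → {n, e}; register 4 → {h, j}; register 5 → {d}; register 6 → {i}. Each listed conflict is separated.

6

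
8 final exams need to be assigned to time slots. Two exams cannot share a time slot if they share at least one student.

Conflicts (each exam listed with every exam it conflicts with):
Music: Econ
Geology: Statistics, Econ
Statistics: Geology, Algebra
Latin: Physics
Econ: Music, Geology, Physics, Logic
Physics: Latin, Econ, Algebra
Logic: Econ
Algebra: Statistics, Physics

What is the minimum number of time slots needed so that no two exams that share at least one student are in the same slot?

3

The cycle Statistics-Algebra-Physics-Econ-Geology-Statistics has odd length 5, so it cannot be 2-colored; at least 3 time slots are needed.
3 time slots suffice: time slot 1 → {Latin, Econ, Algebra}; time slot 2 → {Music, Geology, Physics, Logic}; time slot 3 → {Statistics}. Each listed conflict is separated.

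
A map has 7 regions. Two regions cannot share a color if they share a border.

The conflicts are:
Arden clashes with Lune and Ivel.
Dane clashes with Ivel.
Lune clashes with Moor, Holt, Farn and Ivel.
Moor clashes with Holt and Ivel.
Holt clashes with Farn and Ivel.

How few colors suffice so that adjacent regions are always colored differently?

4

Lune, Moor, Holt, Ivel all conflict with each other, so at least 4 colors are needed.
4 colors suffice: color 1 → {Dane, Lune}; color 2 → {Farn, Ivel}; color 3 → {Arden, Holt}; color 4 → {Moor}. Each listed conflict is separated.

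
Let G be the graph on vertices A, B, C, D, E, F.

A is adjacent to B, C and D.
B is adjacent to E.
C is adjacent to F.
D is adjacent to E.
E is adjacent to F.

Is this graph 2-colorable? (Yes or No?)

The cycle D-E-F-C-A-D has odd length 5, so it cannot be 2-colored; at least 3 colors are needed.
So 2 colors are not enough.

No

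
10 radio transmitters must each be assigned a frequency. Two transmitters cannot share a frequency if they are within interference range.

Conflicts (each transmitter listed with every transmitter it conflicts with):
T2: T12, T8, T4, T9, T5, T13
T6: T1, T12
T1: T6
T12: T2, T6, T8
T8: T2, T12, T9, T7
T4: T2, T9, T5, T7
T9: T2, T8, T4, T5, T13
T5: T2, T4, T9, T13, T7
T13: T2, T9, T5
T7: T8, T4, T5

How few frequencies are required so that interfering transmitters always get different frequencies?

4

T2, T4, T9, T5 all conflict with each other, so at least 4 frequencies are needed.
4 frequencies suffice: frequency 1 → {T2, T6, T7}; frequency 2 → {T1, T12, T9}; frequency 3 → {T8, T5}; frequency 4 → {T4, T13}. No two conflicting transmitters share a frequency.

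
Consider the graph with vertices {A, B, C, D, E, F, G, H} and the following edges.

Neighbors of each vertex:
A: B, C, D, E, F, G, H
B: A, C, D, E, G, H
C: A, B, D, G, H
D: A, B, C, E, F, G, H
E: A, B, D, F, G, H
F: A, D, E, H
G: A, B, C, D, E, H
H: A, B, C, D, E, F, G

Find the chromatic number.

6

A, B, D, E, G, H are mutually adjacent (a clique of size 6), so at least 6 colors are needed.
6 colors suffice: color 1 → {A}; color 2 → {D}; color 3 → {H}; color 4 → {F, G}; color 5 → {C, E}; color 6 → {B}. Every edge joins two different colors.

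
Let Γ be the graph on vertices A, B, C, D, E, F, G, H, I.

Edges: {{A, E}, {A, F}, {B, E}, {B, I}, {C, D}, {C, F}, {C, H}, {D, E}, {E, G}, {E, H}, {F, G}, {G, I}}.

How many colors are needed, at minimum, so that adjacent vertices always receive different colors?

The cycle D-E-G-F-C-D has odd length 5, so it cannot be 2-colored; at least 3 colors are needed.
3 colors suffice: color 1 → {C, E, I}; color 2 → {A, B, D, G, H}; color 3 → {F}. Every edge joins two different colors.

3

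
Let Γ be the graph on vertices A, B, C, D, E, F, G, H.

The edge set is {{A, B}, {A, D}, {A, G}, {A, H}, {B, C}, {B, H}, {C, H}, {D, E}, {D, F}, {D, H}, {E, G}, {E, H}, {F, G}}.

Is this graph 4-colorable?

Yes

The chromatic number is 3. A, D, H are pairwise adjacent, so at least 3 colors are needed.
3 colors suffice: color 1 → {G, H}; color 2 → {A, C, E, F}; color 3 → {B, D}.
Since 4 ≥ 3, a proper 4-coloring certainly exists.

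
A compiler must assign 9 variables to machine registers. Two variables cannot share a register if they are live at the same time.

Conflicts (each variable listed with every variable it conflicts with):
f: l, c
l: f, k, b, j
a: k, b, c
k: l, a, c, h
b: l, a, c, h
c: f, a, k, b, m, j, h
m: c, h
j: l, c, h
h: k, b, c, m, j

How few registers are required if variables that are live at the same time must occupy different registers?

k, c, h are mutually in conflict, so at least 3 registers are needed.
Using 3 registers: f=2, l=1, a=2, k=3, b=3, c=1, m=3, j=3, h=2. Each listed conflict is separated.

3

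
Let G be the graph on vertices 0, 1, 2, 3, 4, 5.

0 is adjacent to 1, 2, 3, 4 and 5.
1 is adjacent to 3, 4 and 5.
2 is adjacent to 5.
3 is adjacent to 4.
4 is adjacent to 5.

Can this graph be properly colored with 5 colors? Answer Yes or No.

The chromatic number is 4. 0, 1, 4, 5 form a clique, so at least 4 colors are needed.
4 colors suffice: color a → {0}; color b → {3, 5}; color c → {2, 4}; color d → {1}.
Since 5 ≥ 4, a proper 5-coloring certainly exists.

Yes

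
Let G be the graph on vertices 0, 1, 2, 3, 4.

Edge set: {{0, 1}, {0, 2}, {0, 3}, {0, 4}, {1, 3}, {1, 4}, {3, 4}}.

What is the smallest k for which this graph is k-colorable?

0, 1, 3, 4 are mutually adjacent (a clique of size 4), so at least 4 colors are needed.
4 colors suffice: color red → {0}; color blue → {2, 3}; color green → {1}; color yellow → {4}. Each edge has distinct colors on its endpoints.

4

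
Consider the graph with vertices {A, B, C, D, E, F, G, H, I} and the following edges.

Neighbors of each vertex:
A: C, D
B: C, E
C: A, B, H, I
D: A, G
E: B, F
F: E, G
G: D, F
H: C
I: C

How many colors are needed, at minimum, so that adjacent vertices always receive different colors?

3

The cycle G-F-E-B-C-A-D-G has odd length 7, so it cannot be 2-colored; at least 3 colors are needed.
3 colors suffice: A=2, B=2, C=1, D=1, E=1, F=2, G=3, H=2, I=2. No two adjacent vertices share a color.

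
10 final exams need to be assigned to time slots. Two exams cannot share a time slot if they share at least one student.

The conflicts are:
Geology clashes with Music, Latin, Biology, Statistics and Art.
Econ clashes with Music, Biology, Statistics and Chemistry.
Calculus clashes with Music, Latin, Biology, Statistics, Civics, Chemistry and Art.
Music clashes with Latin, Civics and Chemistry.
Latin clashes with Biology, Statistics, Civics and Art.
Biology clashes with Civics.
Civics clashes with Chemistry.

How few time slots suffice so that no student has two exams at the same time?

4

Calculus, Latin, Biology, Civics all conflict with each other, so at least 4 time slots are needed.
4 time slots suffice: time slot 1 → {Geology, Econ, Calculus}; time slot 2 → {Latin, Chemistry}; time slot 3 → {Music, Biology, Statistics, Art}; time slot 4 → {Civics}. No two conflicting exams share a time slot.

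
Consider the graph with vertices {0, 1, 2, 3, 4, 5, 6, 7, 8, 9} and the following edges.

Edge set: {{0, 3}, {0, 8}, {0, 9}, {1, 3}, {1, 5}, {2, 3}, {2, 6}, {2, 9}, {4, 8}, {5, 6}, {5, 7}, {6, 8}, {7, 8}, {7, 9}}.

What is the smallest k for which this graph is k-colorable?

3

The cycle 8-0-3-2-6-8 has odd length 5, so it cannot be 2-colored; at least 3 colors are needed.
One proper 3-coloring: 0=blue, 1=blue, 2=green, 3=red, 4=blue, 5=red, 6=blue, 7=blue, 8=red, 9=red. No two adjacent vertices share a color.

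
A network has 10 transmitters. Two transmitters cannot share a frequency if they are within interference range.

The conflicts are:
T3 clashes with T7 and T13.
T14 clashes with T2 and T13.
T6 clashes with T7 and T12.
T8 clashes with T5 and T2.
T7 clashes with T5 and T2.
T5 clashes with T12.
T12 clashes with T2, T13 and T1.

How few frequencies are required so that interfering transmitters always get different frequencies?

3

The cycle T13-T14-T2-T7-T3-T13 has odd length 5, so it cannot be 2-colored; at least 3 frequencies are needed.
3 frequencies suffice: T3=3, T14=1, T6=2, T8=1, T7=1, T5=2, T12=1, T2=2, T13=2, T1=2. Each listed conflict is separated.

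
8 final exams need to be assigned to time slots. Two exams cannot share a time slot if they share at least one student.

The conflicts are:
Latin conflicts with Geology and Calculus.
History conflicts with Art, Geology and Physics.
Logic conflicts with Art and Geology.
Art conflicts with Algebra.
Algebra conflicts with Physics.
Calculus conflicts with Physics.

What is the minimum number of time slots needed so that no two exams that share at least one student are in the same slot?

The cycle Geology-History-Physics-Calculus-Latin-Geology has odd length 5, so it cannot be 2-colored; at least 3 time slots are needed.
3 time slots suffice: time slot 1 → {Art, Geology, Physics}; time slot 2 → {Latin, History, Logic, Algebra}; time slot 3 → {Calculus}. Each listed conflict is separated.

3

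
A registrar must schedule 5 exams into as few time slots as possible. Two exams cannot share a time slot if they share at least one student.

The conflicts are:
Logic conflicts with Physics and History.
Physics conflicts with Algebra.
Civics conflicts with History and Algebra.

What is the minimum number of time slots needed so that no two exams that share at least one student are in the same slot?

3

The cycle History-Logic-Physics-Algebra-Civics-History has odd length 5, so it cannot be 2-colored; at least 3 time slots are needed.
3 time slots suffice: Logic=2, Physics=1, Civics=2, History=1, Algebra=3. Every pair that conflicts lands in different time slots.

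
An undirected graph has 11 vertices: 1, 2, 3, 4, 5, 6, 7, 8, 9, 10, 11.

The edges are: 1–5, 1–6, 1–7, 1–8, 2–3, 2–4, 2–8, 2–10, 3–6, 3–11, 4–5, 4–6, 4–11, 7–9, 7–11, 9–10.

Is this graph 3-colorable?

Yes

The chromatic number is 3. The cycle 3-11-7-1-6-3 has odd length 5, so it cannot be 2-colored; at least 3 colors are needed.
3 colors suffice: 1=a, 2=b, 3=a, 4=a, 5=b, 6=b, 7=b, 8=c, 9=a, 10=c, 11=c.
That is already a proper 3-coloring.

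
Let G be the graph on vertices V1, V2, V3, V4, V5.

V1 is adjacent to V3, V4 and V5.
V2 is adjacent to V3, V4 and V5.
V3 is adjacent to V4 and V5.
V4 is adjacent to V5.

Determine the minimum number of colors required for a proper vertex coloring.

V2, V3, V4, V5 form a clique, so at least 4 colors are needed.
4 colors suffice: color 1 → {V3}; color 2 → {V5}; color 3 → {V4}; color 4 → {V1, V2}. No two adjacent vertices share a color.

4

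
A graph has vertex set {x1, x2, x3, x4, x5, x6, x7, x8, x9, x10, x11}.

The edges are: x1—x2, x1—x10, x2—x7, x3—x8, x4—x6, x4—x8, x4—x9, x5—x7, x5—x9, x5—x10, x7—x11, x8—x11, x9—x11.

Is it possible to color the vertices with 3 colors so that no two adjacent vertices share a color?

Yes

The chromatic number is 3. The cycle x10-x5-x7-x2-x1-x10 has odd length 5, so it cannot be 2-colored; at least 3 colors are needed.
One proper 3-coloring: x1=1, x2=2, x3=1, x4=1, x5=2, x6=2, x7=1, x8=3, x9=3, x10=3, x11=2.
That is already a proper 3-coloring.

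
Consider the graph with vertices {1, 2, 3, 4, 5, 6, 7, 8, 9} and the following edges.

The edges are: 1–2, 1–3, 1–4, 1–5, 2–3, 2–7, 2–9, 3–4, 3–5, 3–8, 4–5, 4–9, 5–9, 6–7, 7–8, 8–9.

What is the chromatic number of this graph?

1, 3, 4, 5 are mutually adjacent (a clique of size 4), so at least 4 colors are needed.
A valid assignment using 4 colors: 1=d, 2=b, 3=a, 4=c, 5=b, 6=b, 7=a, 8=b, 9=a. Each edge has distinct colors on its endpoints.

4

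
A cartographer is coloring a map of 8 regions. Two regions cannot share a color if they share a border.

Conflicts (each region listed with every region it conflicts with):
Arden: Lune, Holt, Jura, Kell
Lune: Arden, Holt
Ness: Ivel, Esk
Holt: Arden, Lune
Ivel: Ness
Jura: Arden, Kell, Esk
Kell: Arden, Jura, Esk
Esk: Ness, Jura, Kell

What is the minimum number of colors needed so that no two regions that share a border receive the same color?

Jura, Kell, Esk are mutually in conflict, so at least 3 colors are needed.
3 colors suffice: Arden=1, Lune=3, Ness=2, Holt=2, Ivel=1, Jura=2, Kell=3, Esk=1. Each listed conflict is separated.

3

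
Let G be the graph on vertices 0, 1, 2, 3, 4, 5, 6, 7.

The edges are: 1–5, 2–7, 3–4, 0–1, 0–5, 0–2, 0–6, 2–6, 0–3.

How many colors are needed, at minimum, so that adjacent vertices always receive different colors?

3

0, 2, 6 form a triangle, so at least 3 colors are needed.
3 colors suffice: color a → {0, 4, 7}; color b → {1, 2, 3}; color c → {5, 6}. Every edge joins two different colors.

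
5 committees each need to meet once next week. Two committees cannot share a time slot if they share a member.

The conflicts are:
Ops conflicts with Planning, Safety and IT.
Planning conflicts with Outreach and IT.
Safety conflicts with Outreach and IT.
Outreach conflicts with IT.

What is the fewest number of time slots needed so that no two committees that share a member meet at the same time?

Ops, Safety, IT all conflict with each other, so at least 3 time slots are needed.
3 time slots suffice: time slot 1 → {IT}; time slot 2 → {Planning, Safety}; time slot 3 → {Ops, Outreach}. No two conflicting committees share a time slot.

3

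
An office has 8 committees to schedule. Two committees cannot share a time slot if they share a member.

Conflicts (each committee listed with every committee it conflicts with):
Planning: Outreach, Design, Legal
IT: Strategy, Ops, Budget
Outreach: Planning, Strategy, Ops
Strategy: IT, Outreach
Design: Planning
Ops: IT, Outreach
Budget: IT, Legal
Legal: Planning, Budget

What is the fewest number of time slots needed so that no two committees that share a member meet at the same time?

Budget and Legal conflict, so at least 2 time slots are needed.
2 time slots suffice: time slot 1 → {IT, Outreach, Design, Legal}; time slot 2 → {Planning, Strategy, Ops, Budget}. Every pair that conflicts lands in different time slots.

2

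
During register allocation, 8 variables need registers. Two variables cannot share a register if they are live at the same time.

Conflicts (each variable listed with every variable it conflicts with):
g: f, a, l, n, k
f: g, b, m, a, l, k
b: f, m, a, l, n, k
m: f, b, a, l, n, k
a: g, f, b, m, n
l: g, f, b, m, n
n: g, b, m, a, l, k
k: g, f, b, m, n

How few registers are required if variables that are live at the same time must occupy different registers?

4

f, b, m, l pairwise conflict, so at least 4 registers are needed.
Using 4 registers: g=2, f=1, b=2, m=3, a=4, l=4, n=1, k=4. Each listed conflict is separated.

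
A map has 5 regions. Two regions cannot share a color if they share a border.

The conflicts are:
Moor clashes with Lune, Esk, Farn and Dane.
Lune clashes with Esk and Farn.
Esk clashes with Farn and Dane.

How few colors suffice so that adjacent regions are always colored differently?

4

Moor, Lune, Esk, Farn pairwise conflict, so at least 4 colors are needed.
4 colors suffice: color 1 → {Moor}; color 2 → {Esk}; color 3 → {Lune, Dane}; color 4 → {Farn}. Each listed conflict is separated.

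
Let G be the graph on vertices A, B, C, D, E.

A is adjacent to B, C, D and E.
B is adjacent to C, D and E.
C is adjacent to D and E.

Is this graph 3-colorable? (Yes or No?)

A, B, C, D form a clique, so at least 4 colors are needed.
So 3 colors are not enough.

No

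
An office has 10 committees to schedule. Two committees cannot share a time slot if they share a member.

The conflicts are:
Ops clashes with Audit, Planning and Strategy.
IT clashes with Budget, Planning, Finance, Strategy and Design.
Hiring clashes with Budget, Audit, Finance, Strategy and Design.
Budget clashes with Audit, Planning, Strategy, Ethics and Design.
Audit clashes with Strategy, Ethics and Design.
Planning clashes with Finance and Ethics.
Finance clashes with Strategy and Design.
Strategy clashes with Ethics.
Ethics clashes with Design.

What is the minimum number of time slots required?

4

Hiring, Budget, Audit, Strategy pairwise conflict, so at least 4 time slots are needed.
4 time slots suffice: Ops=2, IT=3, Hiring=4, Budget=2, Audit=3, Planning=1, Finance=2, Strategy=1, Ethics=4, Design=1. Each listed conflict is separated.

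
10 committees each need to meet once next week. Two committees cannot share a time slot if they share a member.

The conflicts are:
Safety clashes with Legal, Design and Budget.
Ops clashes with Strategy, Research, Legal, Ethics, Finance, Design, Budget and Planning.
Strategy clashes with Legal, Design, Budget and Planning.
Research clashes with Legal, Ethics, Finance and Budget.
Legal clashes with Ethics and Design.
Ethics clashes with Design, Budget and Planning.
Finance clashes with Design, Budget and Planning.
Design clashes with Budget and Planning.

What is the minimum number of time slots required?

Ops, Strategy, Design, Budget all conflict with each other, so at least 4 time slots are needed.
4 time slots suffice: time slot 1 → {Safety, Ops}; time slot 2 → {Research, Design}; time slot 3 → {Legal, Budget, Planning}; time slot 4 → {Strategy, Ethics, Finance}. No two conflicting committees share a time slot.

4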